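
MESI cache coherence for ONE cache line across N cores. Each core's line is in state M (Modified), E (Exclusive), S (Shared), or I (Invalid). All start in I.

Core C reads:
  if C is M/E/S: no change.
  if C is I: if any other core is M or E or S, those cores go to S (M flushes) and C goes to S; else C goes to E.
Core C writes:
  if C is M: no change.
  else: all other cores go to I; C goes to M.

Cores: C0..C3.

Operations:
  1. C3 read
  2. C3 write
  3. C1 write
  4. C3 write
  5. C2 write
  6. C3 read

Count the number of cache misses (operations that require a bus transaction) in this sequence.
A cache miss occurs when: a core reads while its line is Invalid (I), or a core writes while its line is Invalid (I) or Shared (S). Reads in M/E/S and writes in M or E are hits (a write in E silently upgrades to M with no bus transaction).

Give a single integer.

Op 1: C3 read [C3 read from I: no other sharers -> C3=E (exclusive)] -> [I,I,I,E] [MISS #1: read from I]
Op 2: C3 write [C3 write: invalidate none -> C3=M] -> [I,I,I,M] [hit: write from E is a silent E->M upgrade, no bus transaction]
Op 3: C1 write [C1 write: invalidate ['C3=M'] -> C1=M] -> [I,M,I,I] [MISS #2: write from I]
Op 4: C3 write [C3 write: invalidate ['C1=M'] -> C3=M] -> [I,I,I,M] [MISS #3: write from I]
Op 5: C2 write [C2 write: invalidate ['C3=M'] -> C2=M] -> [I,I,M,I] [MISS #4: write from I]
Op 6: C3 read [C3 read from I: others=['C2=M'] -> C3=S, others downsized to S] -> [I,I,S,S] [MISS #5: read from I]

Answer: 5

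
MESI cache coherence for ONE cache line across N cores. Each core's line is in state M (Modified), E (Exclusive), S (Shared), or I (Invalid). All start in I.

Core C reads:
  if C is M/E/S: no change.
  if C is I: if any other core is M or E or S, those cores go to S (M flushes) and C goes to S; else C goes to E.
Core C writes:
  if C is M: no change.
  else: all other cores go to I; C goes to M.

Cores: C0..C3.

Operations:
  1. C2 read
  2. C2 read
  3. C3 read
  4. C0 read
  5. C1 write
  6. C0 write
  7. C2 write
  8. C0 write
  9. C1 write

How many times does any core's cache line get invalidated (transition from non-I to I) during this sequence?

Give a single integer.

Op 1: C2 read [C2 read from I: no other sharers -> C2=E (exclusive)] -> [I,I,E,I] (invalidations this op: 0; running total: 0)
Op 2: C2 read [C2 read: already in E, no change] -> [I,I,E,I] (invalidations this op: 0; running total: 0)
Op 3: C3 read [C3 read from I: others=['C2=E'] -> C3=S, others downsized to S] -> [I,I,S,S] (invalidations this op: 0; running total: 0)
Op 4: C0 read [C0 read from I: others=['C2=S', 'C3=S'] -> C0=S, others downsized to S] -> [S,I,S,S] (invalidations this op: 0; running total: 0)
Op 5: C1 write [C1 write: invalidate ['C0=S', 'C2=S', 'C3=S'] -> C1=M] -> [I,M,I,I] (invalidations this op: 3; running total: 3)
Op 6: C0 write [C0 write: invalidate ['C1=M'] -> C0=M] -> [M,I,I,I] (invalidations this op: 1; running total: 4)
Op 7: C2 write [C2 write: invalidate ['C0=M'] -> C2=M] -> [I,I,M,I] (invalidations this op: 1; running total: 5)
Op 8: C0 write [C0 write: invalidate ['C2=M'] -> C0=M] -> [M,I,I,I] (invalidations this op: 1; running total: 6)
Op 9: C1 write [C1 write: invalidate ['C0=M'] -> C1=M] -> [I,M,I,I] (invalidations this op: 1; running total: 7)

Answer: 7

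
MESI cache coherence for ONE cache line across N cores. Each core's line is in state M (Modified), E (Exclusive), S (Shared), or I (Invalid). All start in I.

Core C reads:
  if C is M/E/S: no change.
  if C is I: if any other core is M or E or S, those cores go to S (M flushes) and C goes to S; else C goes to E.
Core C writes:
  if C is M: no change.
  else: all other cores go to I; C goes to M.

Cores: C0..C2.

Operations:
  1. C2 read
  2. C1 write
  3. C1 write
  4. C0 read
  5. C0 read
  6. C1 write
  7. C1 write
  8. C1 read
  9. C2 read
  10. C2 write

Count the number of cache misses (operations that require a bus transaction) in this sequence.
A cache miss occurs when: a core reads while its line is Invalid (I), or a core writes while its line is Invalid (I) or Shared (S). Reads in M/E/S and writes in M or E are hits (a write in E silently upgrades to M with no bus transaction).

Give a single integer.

Answer: 6

Derivation:
Op 1: C2 read [C2 read from I: no other sharers -> C2=E (exclusive)] -> [I,I,E] [MISS #1: read from I]
Op 2: C1 write [C1 write: invalidate ['C2=E'] -> C1=M] -> [I,M,I] [MISS #2: write from I]
Op 3: C1 write [C1 write: already M (modified), no change] -> [I,M,I] [hit: write from M]
Op 4: C0 read [C0 read from I: others=['C1=M'] -> C0=S, others downsized to S] -> [S,S,I] [MISS #3: read from I]
Op 5: C0 read [C0 read: already in S, no change] -> [S,S,I] [hit: read from S]
Op 6: C1 write [C1 write: invalidate ['C0=S'] -> C1=M] -> [I,M,I] [MISS #4: write from S]
Op 7: C1 write [C1 write: already M (modified), no change] -> [I,M,I] [hit: write from M]
Op 8: C1 read [C1 read: already in M, no change] -> [I,M,I] [hit: read from M]
Op 9: C2 read [C2 read from I: others=['C1=M'] -> C2=S, others downsized to S] -> [I,S,S] [MISS #5: read from I]
Op 10: C2 write [C2 write: invalidate ['C1=S'] -> C2=M] -> [I,I,M] [MISS #6: write from S]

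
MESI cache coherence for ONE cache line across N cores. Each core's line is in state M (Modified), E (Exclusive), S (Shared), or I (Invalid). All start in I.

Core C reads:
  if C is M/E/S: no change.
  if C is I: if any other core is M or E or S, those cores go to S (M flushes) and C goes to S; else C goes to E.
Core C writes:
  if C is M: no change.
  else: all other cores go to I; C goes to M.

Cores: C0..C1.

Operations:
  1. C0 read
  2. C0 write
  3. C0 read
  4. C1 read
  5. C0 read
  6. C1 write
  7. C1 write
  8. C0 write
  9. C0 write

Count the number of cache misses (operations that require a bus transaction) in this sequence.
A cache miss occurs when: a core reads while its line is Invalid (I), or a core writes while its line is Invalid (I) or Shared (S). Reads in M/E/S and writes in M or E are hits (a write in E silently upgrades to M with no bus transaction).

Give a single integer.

Op 1: C0 read [C0 read from I: no other sharers -> C0=E (exclusive)] -> [E,I] [MISS #1: read from I]
Op 2: C0 write [C0 write: invalidate none -> C0=M] -> [M,I] [hit: write from E is a silent E->M upgrade, no bus transaction]
Op 3: C0 read [C0 read: already in M, no change] -> [M,I] [hit: read from M]
Op 4: C1 read [C1 read from I: others=['C0=M'] -> C1=S, others downsized to S] -> [S,S] [MISS #2: read from I]
Op 5: C0 read [C0 read: already in S, no change] -> [S,S] [hit: read from S]
Op 6: C1 write [C1 write: invalidate ['C0=S'] -> C1=M] -> [I,M] [MISS #3: write from S]
Op 7: C1 write [C1 write: already M (modified), no change] -> [I,M] [hit: write from M]
Op 8: C0 write [C0 write: invalidate ['C1=M'] -> C0=M] -> [M,I] [MISS #4: write from I]
Op 9: C0 write [C0 write: already M (modified), no change] -> [M,I] [hit: write from M]

Answer: 4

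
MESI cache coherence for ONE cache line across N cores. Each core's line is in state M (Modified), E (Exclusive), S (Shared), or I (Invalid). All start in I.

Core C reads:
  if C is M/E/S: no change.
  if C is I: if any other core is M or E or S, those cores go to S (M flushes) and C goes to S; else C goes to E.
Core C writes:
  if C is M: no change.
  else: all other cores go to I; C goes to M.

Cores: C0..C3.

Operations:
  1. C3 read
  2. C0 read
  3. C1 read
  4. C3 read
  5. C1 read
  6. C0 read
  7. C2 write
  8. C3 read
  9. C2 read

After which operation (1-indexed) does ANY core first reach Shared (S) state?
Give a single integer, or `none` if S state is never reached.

Op 1: C3 read [C3 read from I: no other sharers -> C3=E (exclusive)] -> [I,I,I,E]
Op 2: C0 read [C0 read from I: others=['C3=E'] -> C0=S, others downsized to S] -> [S,I,I,S]
  -> First S state at op 2; remaining ops need not be traced.

Answer: 2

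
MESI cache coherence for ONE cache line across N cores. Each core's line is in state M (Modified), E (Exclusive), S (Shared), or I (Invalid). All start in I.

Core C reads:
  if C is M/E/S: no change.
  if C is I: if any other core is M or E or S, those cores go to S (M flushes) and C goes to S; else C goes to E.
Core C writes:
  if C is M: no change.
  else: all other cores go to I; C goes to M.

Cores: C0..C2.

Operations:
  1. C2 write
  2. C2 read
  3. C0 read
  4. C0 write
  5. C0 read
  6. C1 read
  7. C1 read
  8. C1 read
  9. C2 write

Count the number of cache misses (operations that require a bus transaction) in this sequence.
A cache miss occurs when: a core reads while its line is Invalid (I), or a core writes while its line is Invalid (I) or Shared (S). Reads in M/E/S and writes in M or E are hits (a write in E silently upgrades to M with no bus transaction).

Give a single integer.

Op 1: C2 write [C2 write: invalidate none -> C2=M] -> [I,I,M] [MISS #1: write from I]
Op 2: C2 read [C2 read: already in M, no change] -> [I,I,M] [hit: read from M]
Op 3: C0 read [C0 read from I: others=['C2=M'] -> C0=S, others downsized to S] -> [S,I,S] [MISS #2: read from I]
Op 4: C0 write [C0 write: invalidate ['C2=S'] -> C0=M] -> [M,I,I] [MISS #3: write from S]
Op 5: C0 read [C0 read: already in M, no change] -> [M,I,I] [hit: read from M]
Op 6: C1 read [C1 read from I: others=['C0=M'] -> C1=S, others downsized to S] -> [S,S,I] [MISS #4: read from I]
Op 7: C1 read [C1 read: already in S, no change] -> [S,S,I] [hit: read from S]
Op 8: C1 read [C1 read: already in S, no change] -> [S,S,I] [hit: read from S]
Op 9: C2 write [C2 write: invalidate ['C0=S', 'C1=S'] -> C2=M] -> [I,I,M] [MISS #5: write from I]

Answer: 5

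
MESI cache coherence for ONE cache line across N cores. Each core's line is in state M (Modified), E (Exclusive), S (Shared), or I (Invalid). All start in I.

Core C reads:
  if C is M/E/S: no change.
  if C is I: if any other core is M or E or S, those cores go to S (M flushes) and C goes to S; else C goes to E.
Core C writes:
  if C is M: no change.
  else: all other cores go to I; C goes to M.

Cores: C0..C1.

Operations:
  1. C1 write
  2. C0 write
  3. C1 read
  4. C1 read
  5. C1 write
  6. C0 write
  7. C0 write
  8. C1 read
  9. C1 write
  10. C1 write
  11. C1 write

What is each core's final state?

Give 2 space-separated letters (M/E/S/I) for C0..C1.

Answer: I M

Derivation:
Op 1: C1 write [C1 write: invalidate none -> C1=M] -> [I,M]
Op 2: C0 write [C0 write: invalidate ['C1=M'] -> C0=M] -> [M,I]
Op 3: C1 read [C1 read from I: others=['C0=M'] -> C1=S, others downsized to S] -> [S,S]
Op 4: C1 read [C1 read: already in S, no change] -> [S,S]
Op 5: C1 write [C1 write: invalidate ['C0=S'] -> C1=M] -> [I,M]
Op 6: C0 write [C0 write: invalidate ['C1=M'] -> C0=M] -> [M,I]
Op 7: C0 write [C0 write: already M (modified), no change] -> [M,I]
Op 8: C1 read [C1 read from I: others=['C0=M'] -> C1=S, others downsized to S] -> [S,S]
Op 9: C1 write [C1 write: invalidate ['C0=S'] -> C1=M] -> [I,M]
Op 10: C1 write [C1 write: already M (modified), no change] -> [I,M]
Op 11: C1 write [C1 write: already M (modified), no change] -> [I,M]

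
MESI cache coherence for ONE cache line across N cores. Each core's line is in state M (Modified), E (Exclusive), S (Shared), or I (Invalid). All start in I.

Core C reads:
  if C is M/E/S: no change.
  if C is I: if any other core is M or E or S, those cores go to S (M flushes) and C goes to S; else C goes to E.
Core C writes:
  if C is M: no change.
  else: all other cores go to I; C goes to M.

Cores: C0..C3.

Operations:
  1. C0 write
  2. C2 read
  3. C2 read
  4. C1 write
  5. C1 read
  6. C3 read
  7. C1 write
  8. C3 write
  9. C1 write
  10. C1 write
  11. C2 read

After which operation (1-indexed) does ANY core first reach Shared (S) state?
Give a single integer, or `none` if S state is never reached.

Op 1: C0 write [C0 write: invalidate none -> C0=M] -> [M,I,I,I]
Op 2: C2 read [C2 read from I: others=['C0=M'] -> C2=S, others downsized to S] -> [S,I,S,I]
  -> First S state at op 2; remaining ops need not be traced.

Answer: 2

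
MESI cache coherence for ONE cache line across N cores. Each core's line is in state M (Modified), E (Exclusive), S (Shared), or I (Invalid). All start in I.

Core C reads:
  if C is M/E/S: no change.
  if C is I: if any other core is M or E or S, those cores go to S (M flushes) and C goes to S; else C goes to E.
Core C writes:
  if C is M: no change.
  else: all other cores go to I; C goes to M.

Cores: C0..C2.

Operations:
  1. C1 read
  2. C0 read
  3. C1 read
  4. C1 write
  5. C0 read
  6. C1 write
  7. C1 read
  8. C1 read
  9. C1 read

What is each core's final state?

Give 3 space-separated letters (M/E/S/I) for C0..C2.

Op 1: C1 read [C1 read from I: no other sharers -> C1=E (exclusive)] -> [I,E,I]
Op 2: C0 read [C0 read from I: others=['C1=E'] -> C0=S, others downsized to S] -> [S,S,I]
Op 3: C1 read [C1 read: already in S, no change] -> [S,S,I]
Op 4: C1 write [C1 write: invalidate ['C0=S'] -> C1=M] -> [I,M,I]
Op 5: C0 read [C0 read from I: others=['C1=M'] -> C0=S, others downsized to S] -> [S,S,I]
Op 6: C1 write [C1 write: invalidate ['C0=S'] -> C1=M] -> [I,M,I]
Op 7: C1 read [C1 read: already in M, no change] -> [I,M,I]
Op 8: C1 read [C1 read: already in M, no change] -> [I,M,I]
Op 9: C1 read [C1 read: already in M, no change] -> [I,M,I]

Answer: I M I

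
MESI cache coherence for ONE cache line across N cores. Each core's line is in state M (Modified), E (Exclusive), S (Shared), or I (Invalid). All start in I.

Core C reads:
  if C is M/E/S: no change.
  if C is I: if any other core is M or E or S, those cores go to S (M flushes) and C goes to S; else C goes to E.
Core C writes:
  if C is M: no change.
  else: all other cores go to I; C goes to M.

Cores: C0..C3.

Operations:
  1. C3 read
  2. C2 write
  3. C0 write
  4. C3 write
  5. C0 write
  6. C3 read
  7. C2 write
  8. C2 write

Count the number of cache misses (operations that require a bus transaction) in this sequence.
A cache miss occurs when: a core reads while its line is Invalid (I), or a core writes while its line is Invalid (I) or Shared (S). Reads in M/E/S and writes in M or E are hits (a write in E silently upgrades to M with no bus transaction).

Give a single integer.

Op 1: C3 read [C3 read from I: no other sharers -> C3=E (exclusive)] -> [I,I,I,E] [MISS #1: read from I]
Op 2: C2 write [C2 write: invalidate ['C3=E'] -> C2=M] -> [I,I,M,I] [MISS #2: write from I]
Op 3: C0 write [C0 write: invalidate ['C2=M'] -> C0=M] -> [M,I,I,I] [MISS #3: write from I]
Op 4: C3 write [C3 write: invalidate ['C0=M'] -> C3=M] -> [I,I,I,M] [MISS #4: write from I]
Op 5: C0 write [C0 write: invalidate ['C3=M'] -> C0=M] -> [M,I,I,I] [MISS #5: write from I]
Op 6: C3 read [C3 read from I: others=['C0=M'] -> C3=S, others downsized to S] -> [S,I,I,S] [MISS #6: read from I]
Op 7: C2 write [C2 write: invalidate ['C0=S', 'C3=S'] -> C2=M] -> [I,I,M,I] [MISS #7: write from I]
Op 8: C2 write [C2 write: already M (modified), no change] -> [I,I,M,I] [hit: write from M]

Answer: 7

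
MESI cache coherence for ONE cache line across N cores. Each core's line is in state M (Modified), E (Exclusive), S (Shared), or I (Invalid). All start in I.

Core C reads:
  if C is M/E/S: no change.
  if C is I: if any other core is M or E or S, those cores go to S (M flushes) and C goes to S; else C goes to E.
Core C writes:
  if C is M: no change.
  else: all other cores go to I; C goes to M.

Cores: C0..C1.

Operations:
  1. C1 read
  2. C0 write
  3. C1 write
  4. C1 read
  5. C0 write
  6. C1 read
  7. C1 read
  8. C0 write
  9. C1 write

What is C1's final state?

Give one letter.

Op 1: C1 read [C1 read from I: no other sharers -> C1=E (exclusive)] -> [I,E]
Op 2: C0 write [C0 write: invalidate ['C1=E'] -> C0=M] -> [M,I]
Op 3: C1 write [C1 write: invalidate ['C0=M'] -> C1=M] -> [I,M]
Op 4: C1 read [C1 read: already in M, no change] -> [I,M]
Op 5: C0 write [C0 write: invalidate ['C1=M'] -> C0=M] -> [M,I]
Op 6: C1 read [C1 read from I: others=['C0=M'] -> C1=S, others downsized to S] -> [S,S]
Op 7: C1 read [C1 read: already in S, no change] -> [S,S]
Op 8: C0 write [C0 write: invalidate ['C1=S'] -> C0=M] -> [M,I]
Op 9: C1 write [C1 write: invalidate ['C0=M'] -> C1=M] -> [I,M]

Answer: M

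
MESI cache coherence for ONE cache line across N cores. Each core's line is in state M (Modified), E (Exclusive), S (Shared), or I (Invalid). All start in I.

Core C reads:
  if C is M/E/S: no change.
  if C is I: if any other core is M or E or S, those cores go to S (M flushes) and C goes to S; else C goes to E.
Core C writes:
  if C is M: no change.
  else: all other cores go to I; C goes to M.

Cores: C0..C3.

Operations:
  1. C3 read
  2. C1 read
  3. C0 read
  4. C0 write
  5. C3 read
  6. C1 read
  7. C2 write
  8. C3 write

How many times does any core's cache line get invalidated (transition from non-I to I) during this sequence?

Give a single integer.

Op 1: C3 read [C3 read from I: no other sharers -> C3=E (exclusive)] -> [I,I,I,E] (invalidations this op: 0; running total: 0)
Op 2: C1 read [C1 read from I: others=['C3=E'] -> C1=S, others downsized to S] -> [I,S,I,S] (invalidations this op: 0; running total: 0)
Op 3: C0 read [C0 read from I: others=['C1=S', 'C3=S'] -> C0=S, others downsized to S] -> [S,S,I,S] (invalidations this op: 0; running total: 0)
Op 4: C0 write [C0 write: invalidate ['C1=S', 'C3=S'] -> C0=M] -> [M,I,I,I] (invalidations this op: 2; running total: 2)
Op 5: C3 read [C3 read from I: others=['C0=M'] -> C3=S, others downsized to S] -> [S,I,I,S] (invalidations this op: 0; running total: 2)
Op 6: C1 read [C1 read from I: others=['C0=S', 'C3=S'] -> C1=S, others downsized to S] -> [S,S,I,S] (invalidations this op: 0; running total: 2)
Op 7: C2 write [C2 write: invalidate ['C0=S', 'C1=S', 'C3=S'] -> C2=M] -> [I,I,M,I] (invalidations this op: 3; running total: 5)
Op 8: C3 write [C3 write: invalidate ['C2=M'] -> C3=M] -> [I,I,I,M] (invalidations this op: 1; running total: 6)

Answer: 6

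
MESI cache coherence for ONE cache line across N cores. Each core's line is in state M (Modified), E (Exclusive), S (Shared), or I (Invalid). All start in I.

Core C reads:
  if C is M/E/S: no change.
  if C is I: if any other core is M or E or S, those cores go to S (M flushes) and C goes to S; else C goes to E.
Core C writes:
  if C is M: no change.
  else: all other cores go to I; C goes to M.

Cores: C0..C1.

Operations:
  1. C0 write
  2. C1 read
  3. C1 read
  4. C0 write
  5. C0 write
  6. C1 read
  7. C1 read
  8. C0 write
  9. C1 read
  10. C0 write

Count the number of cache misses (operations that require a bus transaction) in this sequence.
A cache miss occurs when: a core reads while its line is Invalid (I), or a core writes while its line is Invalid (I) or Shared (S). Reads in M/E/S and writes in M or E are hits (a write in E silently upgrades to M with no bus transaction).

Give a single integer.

Op 1: C0 write [C0 write: invalidate none -> C0=M] -> [M,I] [MISS #1: write from I]
Op 2: C1 read [C1 read from I: others=['C0=M'] -> C1=S, others downsized to S] -> [S,S] [MISS #2: read from I]
Op 3: C1 read [C1 read: already in S, no change] -> [S,S] [hit: read from S]
Op 4: C0 write [C0 write: invalidate ['C1=S'] -> C0=M] -> [M,I] [MISS #3: write from S]
Op 5: C0 write [C0 write: already M (modified), no change] -> [M,I] [hit: write from M]
Op 6: C1 read [C1 read from I: others=['C0=M'] -> C1=S, others downsized to S] -> [S,S] [MISS #4: read from I]
Op 7: C1 read [C1 read: already in S, no change] -> [S,S] [hit: read from S]
Op 8: C0 write [C0 write: invalidate ['C1=S'] -> C0=M] -> [M,I] [MISS #5: write from S]
Op 9: C1 read [C1 read from I: others=['C0=M'] -> C1=S, others downsized to S] -> [S,S] [MISS #6: read from I]
Op 10: C0 write [C0 write: invalidate ['C1=S'] -> C0=M] -> [M,I] [MISS #7: write from S]

Answer: 7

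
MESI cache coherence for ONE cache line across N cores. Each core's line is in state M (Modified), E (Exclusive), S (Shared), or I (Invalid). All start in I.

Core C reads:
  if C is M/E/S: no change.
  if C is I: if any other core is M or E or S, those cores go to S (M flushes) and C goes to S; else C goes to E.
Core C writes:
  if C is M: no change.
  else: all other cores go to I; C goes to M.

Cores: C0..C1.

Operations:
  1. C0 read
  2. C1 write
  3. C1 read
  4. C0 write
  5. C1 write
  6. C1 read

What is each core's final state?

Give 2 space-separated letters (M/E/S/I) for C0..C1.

Op 1: C0 read [C0 read from I: no other sharers -> C0=E (exclusive)] -> [E,I]
Op 2: C1 write [C1 write: invalidate ['C0=E'] -> C1=M] -> [I,M]
Op 3: C1 read [C1 read: already in M, no change] -> [I,M]
Op 4: C0 write [C0 write: invalidate ['C1=M'] -> C0=M] -> [M,I]
Op 5: C1 write [C1 write: invalidate ['C0=M'] -> C1=M] -> [I,M]
Op 6: C1 read [C1 read: already in M, no change] -> [I,M]

Answer: I M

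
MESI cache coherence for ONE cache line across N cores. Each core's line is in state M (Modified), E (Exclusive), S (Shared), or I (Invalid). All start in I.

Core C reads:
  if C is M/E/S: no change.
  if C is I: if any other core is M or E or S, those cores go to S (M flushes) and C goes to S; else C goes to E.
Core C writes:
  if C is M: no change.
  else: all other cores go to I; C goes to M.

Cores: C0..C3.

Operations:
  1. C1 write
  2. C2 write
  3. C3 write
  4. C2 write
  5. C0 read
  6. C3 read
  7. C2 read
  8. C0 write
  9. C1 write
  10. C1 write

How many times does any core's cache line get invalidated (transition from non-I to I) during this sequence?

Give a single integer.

Op 1: C1 write [C1 write: invalidate none -> C1=M] -> [I,M,I,I] (invalidations this op: 0; running total: 0)
Op 2: C2 write [C2 write: invalidate ['C1=M'] -> C2=M] -> [I,I,M,I] (invalidations this op: 1; running total: 1)
Op 3: C3 write [C3 write: invalidate ['C2=M'] -> C3=M] -> [I,I,I,M] (invalidations this op: 1; running total: 2)
Op 4: C2 write [C2 write: invalidate ['C3=M'] -> C2=M] -> [I,I,M,I] (invalidations this op: 1; running total: 3)
Op 5: C0 read [C0 read from I: others=['C2=M'] -> C0=S, others downsized to S] -> [S,I,S,I] (invalidations this op: 0; running total: 3)
Op 6: C3 read [C3 read from I: others=['C0=S', 'C2=S'] -> C3=S, others downsized to S] -> [S,I,S,S] (invalidations this op: 0; running total: 3)
Op 7: C2 read [C2 read: already in S, no change] -> [S,I,S,S] (invalidations this op: 0; running total: 3)
Op 8: C0 write [C0 write: invalidate ['C2=S', 'C3=S'] -> C0=M] -> [M,I,I,I] (invalidations this op: 2; running total: 5)
Op 9: C1 write [C1 write: invalidate ['C0=M'] -> C1=M] -> [I,M,I,I] (invalidations this op: 1; running total: 6)
Op 10: C1 write [C1 write: already M (modified), no change] -> [I,M,I,I] (invalidations this op: 0; running total: 6)

Answer: 6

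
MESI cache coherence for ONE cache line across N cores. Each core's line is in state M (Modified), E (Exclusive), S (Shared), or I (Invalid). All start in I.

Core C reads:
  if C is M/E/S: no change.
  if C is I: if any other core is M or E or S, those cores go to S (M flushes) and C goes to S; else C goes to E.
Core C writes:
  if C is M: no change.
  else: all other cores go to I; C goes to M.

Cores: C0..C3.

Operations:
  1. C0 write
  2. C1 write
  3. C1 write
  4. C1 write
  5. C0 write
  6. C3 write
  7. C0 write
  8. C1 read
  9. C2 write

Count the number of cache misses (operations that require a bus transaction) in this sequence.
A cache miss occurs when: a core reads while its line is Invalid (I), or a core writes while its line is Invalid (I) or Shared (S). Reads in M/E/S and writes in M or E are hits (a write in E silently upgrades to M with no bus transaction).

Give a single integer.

Answer: 7

Derivation:
Op 1: C0 write [C0 write: invalidate none -> C0=M] -> [M,I,I,I] [MISS #1: write from I]
Op 2: C1 write [C1 write: invalidate ['C0=M'] -> C1=M] -> [I,M,I,I] [MISS #2: write from I]
Op 3: C1 write [C1 write: already M (modified), no change] -> [I,M,I,I] [hit: write from M]
Op 4: C1 write [C1 write: already M (modified), no change] -> [I,M,I,I] [hit: write from M]
Op 5: C0 write [C0 write: invalidate ['C1=M'] -> C0=M] -> [M,I,I,I] [MISS #3: write from I]
Op 6: C3 write [C3 write: invalidate ['C0=M'] -> C3=M] -> [I,I,I,M] [MISS #4: write from I]
Op 7: C0 write [C0 write: invalidate ['C3=M'] -> C0=M] -> [M,I,I,I] [MISS #5: write from I]
Op 8: C1 read [C1 read from I: others=['C0=M'] -> C1=S, others downsized to S] -> [S,S,I,I] [MISS #6: read from I]
Op 9: C2 write [C2 write: invalidate ['C0=S', 'C1=S'] -> C2=M] -> [I,I,M,I] [MISS #7: write from I]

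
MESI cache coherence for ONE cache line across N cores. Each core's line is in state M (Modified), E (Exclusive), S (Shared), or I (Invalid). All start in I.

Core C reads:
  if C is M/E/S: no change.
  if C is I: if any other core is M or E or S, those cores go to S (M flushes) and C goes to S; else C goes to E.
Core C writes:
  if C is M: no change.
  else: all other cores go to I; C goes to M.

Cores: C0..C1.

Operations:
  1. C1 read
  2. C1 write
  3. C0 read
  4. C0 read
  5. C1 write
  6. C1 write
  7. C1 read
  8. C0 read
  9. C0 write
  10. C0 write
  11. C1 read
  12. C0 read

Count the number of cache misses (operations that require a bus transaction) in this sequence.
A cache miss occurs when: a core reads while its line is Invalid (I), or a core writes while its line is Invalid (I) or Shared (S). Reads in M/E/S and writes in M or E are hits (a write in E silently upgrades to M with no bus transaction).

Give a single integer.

Answer: 6

Derivation:
Op 1: C1 read [C1 read from I: no other sharers -> C1=E (exclusive)] -> [I,E] [MISS #1: read from I]
Op 2: C1 write [C1 write: invalidate none -> C1=M] -> [I,M] [hit: write from E is a silent E->M upgrade, no bus transaction]
Op 3: C0 read [C0 read from I: others=['C1=M'] -> C0=S, others downsized to S] -> [S,S] [MISS #2: read from I]
Op 4: C0 read [C0 read: already in S, no change] -> [S,S] [hit: read from S]
Op 5: C1 write [C1 write: invalidate ['C0=S'] -> C1=M] -> [I,M] [MISS #3: write from S]
Op 6: C1 write [C1 write: already M (modified), no change] -> [I,M] [hit: write from M]
Op 7: C1 read [C1 read: already in M, no change] -> [I,M] [hit: read from M]
Op 8: C0 read [C0 read from I: others=['C1=M'] -> C0=S, others downsized to S] -> [S,S] [MISS #4: read from I]
Op 9: C0 write [C0 write: invalidate ['C1=S'] -> C0=M] -> [M,I] [MISS #5: write from S]
Op 10: C0 write [C0 write: already M (modified), no change] -> [M,I] [hit: write from M]
Op 11: C1 read [C1 read from I: others=['C0=M'] -> C1=S, others downsized to S] -> [S,S] [MISS #6: read from I]
Op 12: C0 read [C0 read: already in S, no change] -> [S,S] [hit: read from S]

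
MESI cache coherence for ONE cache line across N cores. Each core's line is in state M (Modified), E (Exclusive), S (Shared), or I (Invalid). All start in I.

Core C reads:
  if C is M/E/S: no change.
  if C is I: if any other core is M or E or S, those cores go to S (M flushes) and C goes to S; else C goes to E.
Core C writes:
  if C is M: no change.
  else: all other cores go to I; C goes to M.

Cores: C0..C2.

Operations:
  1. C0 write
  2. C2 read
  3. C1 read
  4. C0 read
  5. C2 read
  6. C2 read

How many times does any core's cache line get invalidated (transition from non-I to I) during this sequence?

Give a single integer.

Answer: 0

Derivation:
Op 1: C0 write [C0 write: invalidate none -> C0=M] -> [M,I,I] (invalidations this op: 0; running total: 0)
Op 2: C2 read [C2 read from I: others=['C0=M'] -> C2=S, others downsized to S] -> [S,I,S] (invalidations this op: 0; running total: 0)
Op 3: C1 read [C1 read from I: others=['C0=S', 'C2=S'] -> C1=S, others downsized to S] -> [S,S,S] (invalidations this op: 0; running total: 0)
Op 4: C0 read [C0 read: already in S, no change] -> [S,S,S] (invalidations this op: 0; running total: 0)
Op 5: C2 read [C2 read: already in S, no change] -> [S,S,S] (invalidations this op: 0; running total: 0)
Op 6: C2 read [C2 read: already in S, no change] -> [S,S,S] (invalidations this op: 0; running total: 0)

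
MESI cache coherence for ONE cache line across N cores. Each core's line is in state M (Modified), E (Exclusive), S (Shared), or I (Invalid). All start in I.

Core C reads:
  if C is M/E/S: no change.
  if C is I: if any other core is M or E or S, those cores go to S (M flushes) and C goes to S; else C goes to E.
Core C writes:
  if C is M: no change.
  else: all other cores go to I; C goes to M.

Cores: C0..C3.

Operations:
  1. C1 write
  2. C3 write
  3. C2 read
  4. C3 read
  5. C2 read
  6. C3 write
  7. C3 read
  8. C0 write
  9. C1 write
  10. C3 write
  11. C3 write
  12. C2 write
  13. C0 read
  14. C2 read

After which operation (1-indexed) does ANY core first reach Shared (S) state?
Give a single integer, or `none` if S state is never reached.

Answer: 3

Derivation:
Op 1: C1 write [C1 write: invalidate none -> C1=M] -> [I,M,I,I]
Op 2: C3 write [C3 write: invalidate ['C1=M'] -> C3=M] -> [I,I,I,M]
Op 3: C2 read [C2 read from I: others=['C3=M'] -> C2=S, others downsized to S] -> [I,I,S,S]
  -> First S state at op 3; remaining ops need not be traced.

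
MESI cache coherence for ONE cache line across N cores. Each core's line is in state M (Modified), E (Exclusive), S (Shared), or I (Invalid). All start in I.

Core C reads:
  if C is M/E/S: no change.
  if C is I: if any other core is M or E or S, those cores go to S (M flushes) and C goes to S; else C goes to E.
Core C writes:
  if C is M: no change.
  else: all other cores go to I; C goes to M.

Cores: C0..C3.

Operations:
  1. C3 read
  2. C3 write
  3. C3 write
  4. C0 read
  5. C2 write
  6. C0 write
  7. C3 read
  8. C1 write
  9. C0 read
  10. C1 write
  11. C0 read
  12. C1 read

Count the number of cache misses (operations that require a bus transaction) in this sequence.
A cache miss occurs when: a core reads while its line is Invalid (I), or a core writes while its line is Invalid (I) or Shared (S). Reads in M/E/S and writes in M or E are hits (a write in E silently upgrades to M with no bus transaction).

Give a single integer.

Answer: 9

Derivation:
Op 1: C3 read [C3 read from I: no other sharers -> C3=E (exclusive)] -> [I,I,I,E] [MISS #1: read from I]
Op 2: C3 write [C3 write: invalidate none -> C3=M] -> [I,I,I,M] [hit: write from E is a silent E->M upgrade, no bus transaction]
Op 3: C3 write [C3 write: already M (modified), no change] -> [I,I,I,M] [hit: write from M]
Op 4: C0 read [C0 read from I: others=['C3=M'] -> C0=S, others downsized to S] -> [S,I,I,S] [MISS #2: read from I]
Op 5: C2 write [C2 write: invalidate ['C0=S', 'C3=S'] -> C2=M] -> [I,I,M,I] [MISS #3: write from I]
Op 6: C0 write [C0 write: invalidate ['C2=M'] -> C0=M] -> [M,I,I,I] [MISS #4: write from I]
Op 7: C3 read [C3 read from I: others=['C0=M'] -> C3=S, others downsized to S] -> [S,I,I,S] [MISS #5: read from I]
Op 8: C1 write [C1 write: invalidate ['C0=S', 'C3=S'] -> C1=M] -> [I,M,I,I] [MISS #6: write from I]
Op 9: C0 read [C0 read from I: others=['C1=M'] -> C0=S, others downsized to S] -> [S,S,I,I] [MISS #7: read from I]
Op 10: C1 write [C1 write: invalidate ['C0=S'] -> C1=M] -> [I,M,I,I] [MISS #8: write from S]
Op 11: C0 read [C0 read from I: others=['C1=M'] -> C0=S, others downsized to S] -> [S,S,I,I] [MISS #9: read from I]
Op 12: C1 read [C1 read: already in S, no change] -> [S,S,I,I] [hit: read from S]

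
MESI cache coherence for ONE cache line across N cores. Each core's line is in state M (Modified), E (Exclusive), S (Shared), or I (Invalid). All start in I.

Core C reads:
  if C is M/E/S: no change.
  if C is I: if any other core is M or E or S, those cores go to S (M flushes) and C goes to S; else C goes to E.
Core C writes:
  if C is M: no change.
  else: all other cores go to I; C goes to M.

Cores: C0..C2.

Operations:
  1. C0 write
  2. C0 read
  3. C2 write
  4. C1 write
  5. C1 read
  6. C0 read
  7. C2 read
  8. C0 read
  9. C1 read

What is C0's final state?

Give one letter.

Op 1: C0 write [C0 write: invalidate none -> C0=M] -> [M,I,I]
Op 2: C0 read [C0 read: already in M, no change] -> [M,I,I]
Op 3: C2 write [C2 write: invalidate ['C0=M'] -> C2=M] -> [I,I,M]
Op 4: C1 write [C1 write: invalidate ['C2=M'] -> C1=M] -> [I,M,I]
Op 5: C1 read [C1 read: already in M, no change] -> [I,M,I]
Op 6: C0 read [C0 read from I: others=['C1=M'] -> C0=S, others downsized to S] -> [S,S,I]
Op 7: C2 read [C2 read from I: others=['C0=S', 'C1=S'] -> C2=S, others downsized to S] -> [S,S,S]
Op 8: C0 read [C0 read: already in S, no change] -> [S,S,S]
Op 9: C1 read [C1 read: already in S, no change] -> [S,S,S]

Answer: S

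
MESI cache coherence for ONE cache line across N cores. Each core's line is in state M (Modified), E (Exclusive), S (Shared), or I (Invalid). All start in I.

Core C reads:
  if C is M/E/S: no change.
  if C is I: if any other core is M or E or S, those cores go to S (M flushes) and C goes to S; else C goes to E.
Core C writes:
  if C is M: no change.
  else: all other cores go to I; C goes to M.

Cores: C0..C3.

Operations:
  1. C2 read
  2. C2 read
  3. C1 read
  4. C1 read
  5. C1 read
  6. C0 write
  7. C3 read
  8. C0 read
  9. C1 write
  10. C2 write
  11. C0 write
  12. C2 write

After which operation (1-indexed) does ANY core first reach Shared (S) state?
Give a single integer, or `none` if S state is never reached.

Answer: 3

Derivation:
Op 1: C2 read [C2 read from I: no other sharers -> C2=E (exclusive)] -> [I,I,E,I]
Op 2: C2 read [C2 read: already in E, no change] -> [I,I,E,I]
Op 3: C1 read [C1 read from I: others=['C2=E'] -> C1=S, others downsized to S] -> [I,S,S,I]
  -> First S state at op 3; remaining ops need not be traced.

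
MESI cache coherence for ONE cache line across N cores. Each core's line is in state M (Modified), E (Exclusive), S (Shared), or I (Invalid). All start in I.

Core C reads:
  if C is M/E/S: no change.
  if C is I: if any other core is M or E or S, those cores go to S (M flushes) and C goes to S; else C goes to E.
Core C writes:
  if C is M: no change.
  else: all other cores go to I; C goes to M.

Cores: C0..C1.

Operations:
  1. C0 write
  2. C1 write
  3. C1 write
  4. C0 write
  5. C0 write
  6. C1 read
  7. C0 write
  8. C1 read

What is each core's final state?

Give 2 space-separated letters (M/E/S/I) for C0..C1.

Op 1: C0 write [C0 write: invalidate none -> C0=M] -> [M,I]
Op 2: C1 write [C1 write: invalidate ['C0=M'] -> C1=M] -> [I,M]
Op 3: C1 write [C1 write: already M (modified), no change] -> [I,M]
Op 4: C0 write [C0 write: invalidate ['C1=M'] -> C0=M] -> [M,I]
Op 5: C0 write [C0 write: already M (modified), no change] -> [M,I]
Op 6: C1 read [C1 read from I: others=['C0=M'] -> C1=S, others downsized to S] -> [S,S]
Op 7: C0 write [C0 write: invalidate ['C1=S'] -> C0=M] -> [M,I]
Op 8: C1 read [C1 read from I: others=['C0=M'] -> C1=S, others downsized to S] -> [S,S]

Answer: S S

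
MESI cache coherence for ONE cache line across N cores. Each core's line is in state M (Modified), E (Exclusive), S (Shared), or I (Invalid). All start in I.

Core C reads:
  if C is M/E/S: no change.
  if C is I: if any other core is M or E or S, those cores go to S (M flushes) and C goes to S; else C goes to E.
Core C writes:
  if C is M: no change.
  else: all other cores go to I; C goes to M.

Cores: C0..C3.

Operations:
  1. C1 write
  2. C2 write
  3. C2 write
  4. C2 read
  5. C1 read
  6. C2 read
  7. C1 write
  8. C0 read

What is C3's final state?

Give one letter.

Answer: I

Derivation:
Op 1: C1 write [C1 write: invalidate none -> C1=M] -> [I,M,I,I]
Op 2: C2 write [C2 write: invalidate ['C1=M'] -> C2=M] -> [I,I,M,I]
Op 3: C2 write [C2 write: already M (modified), no change] -> [I,I,M,I]
Op 4: C2 read [C2 read: already in M, no change] -> [I,I,M,I]
Op 5: C1 read [C1 read from I: others=['C2=M'] -> C1=S, others downsized to S] -> [I,S,S,I]
Op 6: C2 read [C2 read: already in S, no change] -> [I,S,S,I]
Op 7: C1 write [C1 write: invalidate ['C2=S'] -> C1=M] -> [I,M,I,I]
Op 8: C0 read [C0 read from I: others=['C1=M'] -> C0=S, others downsized to S] -> [S,S,I,I]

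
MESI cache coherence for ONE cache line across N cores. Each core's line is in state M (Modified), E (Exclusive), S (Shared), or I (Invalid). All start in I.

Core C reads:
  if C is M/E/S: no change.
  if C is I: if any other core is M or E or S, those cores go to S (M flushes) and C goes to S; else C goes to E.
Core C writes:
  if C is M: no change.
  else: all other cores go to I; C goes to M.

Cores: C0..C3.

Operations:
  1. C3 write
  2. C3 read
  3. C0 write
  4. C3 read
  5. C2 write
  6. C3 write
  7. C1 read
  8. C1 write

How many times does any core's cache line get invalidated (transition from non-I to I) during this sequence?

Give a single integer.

Op 1: C3 write [C3 write: invalidate none -> C3=M] -> [I,I,I,M] (invalidations this op: 0; running total: 0)
Op 2: C3 read [C3 read: already in M, no change] -> [I,I,I,M] (invalidations this op: 0; running total: 0)
Op 3: C0 write [C0 write: invalidate ['C3=M'] -> C0=M] -> [M,I,I,I] (invalidations this op: 1; running total: 1)
Op 4: C3 read [C3 read from I: others=['C0=M'] -> C3=S, others downsized to S] -> [S,I,I,S] (invalidations this op: 0; running total: 1)
Op 5: C2 write [C2 write: invalidate ['C0=S', 'C3=S'] -> C2=M] -> [I,I,M,I] (invalidations this op: 2; running total: 3)
Op 6: C3 write [C3 write: invalidate ['C2=M'] -> C3=M] -> [I,I,I,M] (invalidations this op: 1; running total: 4)
Op 7: C1 read [C1 read from I: others=['C3=M'] -> C1=S, others downsized to S] -> [I,S,I,S] (invalidations this op: 0; running total: 4)
Op 8: C1 write [C1 write: invalidate ['C3=S'] -> C1=M] -> [I,M,I,I] (invalidations this op: 1; running total: 5)

Answer: 5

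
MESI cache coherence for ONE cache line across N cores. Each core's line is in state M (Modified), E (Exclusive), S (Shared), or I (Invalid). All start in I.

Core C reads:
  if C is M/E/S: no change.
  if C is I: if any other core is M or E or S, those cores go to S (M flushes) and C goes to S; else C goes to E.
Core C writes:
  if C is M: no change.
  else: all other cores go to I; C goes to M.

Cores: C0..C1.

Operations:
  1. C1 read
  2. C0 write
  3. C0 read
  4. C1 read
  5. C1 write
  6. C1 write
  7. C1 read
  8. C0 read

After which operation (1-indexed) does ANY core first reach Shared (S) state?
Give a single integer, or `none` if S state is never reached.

Answer: 4

Derivation:
Op 1: C1 read [C1 read from I: no other sharers -> C1=E (exclusive)] -> [I,E]
Op 2: C0 write [C0 write: invalidate ['C1=E'] -> C0=M] -> [M,I]
Op 3: C0 read [C0 read: already in M, no change] -> [M,I]
Op 4: C1 read [C1 read from I: others=['C0=M'] -> C1=S, others downsized to S] -> [S,S]
  -> First S state at op 4; remaining ops need not be traced.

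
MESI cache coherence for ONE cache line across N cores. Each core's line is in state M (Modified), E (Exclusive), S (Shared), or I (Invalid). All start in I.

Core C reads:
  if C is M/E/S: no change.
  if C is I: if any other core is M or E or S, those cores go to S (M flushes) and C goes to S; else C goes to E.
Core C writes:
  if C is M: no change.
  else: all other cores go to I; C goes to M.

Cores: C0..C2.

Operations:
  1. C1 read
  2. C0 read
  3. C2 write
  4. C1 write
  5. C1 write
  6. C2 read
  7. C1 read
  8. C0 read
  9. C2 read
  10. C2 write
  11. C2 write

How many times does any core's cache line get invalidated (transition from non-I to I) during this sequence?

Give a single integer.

Answer: 5

Derivation:
Op 1: C1 read [C1 read from I: no other sharers -> C1=E (exclusive)] -> [I,E,I] (invalidations this op: 0; running total: 0)
Op 2: C0 read [C0 read from I: others=['C1=E'] -> C0=S, others downsized to S] -> [S,S,I] (invalidations this op: 0; running total: 0)
Op 3: C2 write [C2 write: invalidate ['C0=S', 'C1=S'] -> C2=M] -> [I,I,M] (invalidations this op: 2; running total: 2)
Op 4: C1 write [C1 write: invalidate ['C2=M'] -> C1=M] -> [I,M,I] (invalidations this op: 1; running total: 3)
Op 5: C1 write [C1 write: already M (modified), no change] -> [I,M,I] (invalidations this op: 0; running total: 3)
Op 6: C2 read [C2 read from I: others=['C1=M'] -> C2=S, others downsized to S] -> [I,S,S] (invalidations this op: 0; running total: 3)
Op 7: C1 read [C1 read: already in S, no change] -> [I,S,S] (invalidations this op: 0; running total: 3)
Op 8: C0 read [C0 read from I: others=['C1=S', 'C2=S'] -> C0=S, others downsized to S] -> [S,S,S] (invalidations this op: 0; running total: 3)
Op 9: C2 read [C2 read: already in S, no change] -> [S,S,S] (invalidations this op: 0; running total: 3)
Op 10: C2 write [C2 write: invalidate ['C0=S', 'C1=S'] -> C2=M] -> [I,I,M] (invalidations this op: 2; running total: 5)
Op 11: C2 write [C2 write: already M (modified), no change] -> [I,I,M] (invalidations this op: 0; running total: 5)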